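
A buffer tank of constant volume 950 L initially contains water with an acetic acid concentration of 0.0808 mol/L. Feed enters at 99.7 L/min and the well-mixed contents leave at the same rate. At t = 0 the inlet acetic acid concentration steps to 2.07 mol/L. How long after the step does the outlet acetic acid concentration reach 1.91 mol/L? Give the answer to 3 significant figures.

Species balance: V dC/dt = Q(C_in − C) ⇒ τ = V/Q = 9.5286 min.
C(t) = C_in + (C₀ − C_in) e^(−t/τ). Set C = 1.91 and solve for t:
e^(−t/τ) = (C − C_in)/(C₀ − C_in) = (1.91 − 2.07)/(0.0808 − 2.07) = 0.080434
t = −τ ln(…) = 9.5286 × 2.5203 = 24.015 min.

24.0 min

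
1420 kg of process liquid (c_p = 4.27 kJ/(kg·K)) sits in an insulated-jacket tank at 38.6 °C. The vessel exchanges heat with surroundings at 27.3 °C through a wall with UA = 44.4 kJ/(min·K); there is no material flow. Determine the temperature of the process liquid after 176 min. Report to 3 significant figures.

M c_p dT/dt = −UA(T − T_amb).
dT/dt = (T_ss − T)/τ with T_ss = T_amb = 27.300 °C, τ = M c_p/UA = 1420·4.27/44.4 = 136.56 min.
T approaches T_ss exponentially: T(t) = T_ss + (T₀ − T_ss) e^(−t/τ).
T(176) = 27.300 + (11.300)·0.27561 = 30.414 °C.

30.4 °C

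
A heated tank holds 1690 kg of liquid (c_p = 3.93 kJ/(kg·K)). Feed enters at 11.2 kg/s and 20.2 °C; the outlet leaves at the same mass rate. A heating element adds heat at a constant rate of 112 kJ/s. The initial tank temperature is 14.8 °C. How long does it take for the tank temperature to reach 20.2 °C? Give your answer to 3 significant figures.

M c_p dT/dt = ṁ c_p (T_in − T) + Q̇.
τ = M/ṁ = 150.89 s; T_ss = T_in + Q̇/(ṁ c_p) = 22.745 °C.
T(t) = T_ss + (T₀ − T_ss) e^(−t/τ). Set T = 20.2:
e^(−t/τ) = (20.2 − 22.745)/(14.8 − 22.745) = 0.32029
t = −150.89 · ln(0.32029) = 171.80 s.

172 s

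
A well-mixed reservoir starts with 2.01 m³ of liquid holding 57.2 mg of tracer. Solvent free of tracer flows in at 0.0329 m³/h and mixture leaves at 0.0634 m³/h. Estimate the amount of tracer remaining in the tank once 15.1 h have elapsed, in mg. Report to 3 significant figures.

33.3 mg

Let m(t) be the amount of tracer. Volume: V(t) = V₀ + (Q_in − Q_out) t = 2.01 − 0.030500 t; V(15.1) = 1.5494 m³.
Species balance (pure solvent in): dm/dt = −Q_out · m/V(t).
Separate: dm/m = −Q_out dt/V(t) ⇒ ln(m/m₀) = −(Q_out/(Q_in−Q_out)) ln(V/V₀).
m = m₀ (V₀/V)^(Q_out/(Q_in−Q_out)) = 57.2 × (2.01/1.5494)^(-2.0787) = 33.302 mg.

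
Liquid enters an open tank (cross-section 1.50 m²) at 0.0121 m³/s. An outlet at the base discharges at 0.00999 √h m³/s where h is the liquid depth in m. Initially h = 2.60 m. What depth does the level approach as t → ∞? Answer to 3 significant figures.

1.47 m

Accumulation of liquid (constant cross-section A): A dh/dt = Q_in − 0.00999 √h. At steady state dh/dt = 0:
Q_in = 0.00999 √h_ss ⇒ √h_ss = 0.0121/0.00999 = 1.2112.
h_ss = 1.2112² = 1.4670 m. (Since h₀ = 2.60 m > h_ss, the level will fall toward this value.)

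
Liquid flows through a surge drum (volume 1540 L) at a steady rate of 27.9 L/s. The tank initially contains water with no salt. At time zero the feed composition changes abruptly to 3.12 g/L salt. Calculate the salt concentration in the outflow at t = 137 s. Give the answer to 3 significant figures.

Accumulation = in − out for the solute gives V dC/dt = Q(C_in − C).
Time constant τ = V/Q = 1540/27.9 = 55.197 s.
This is linear first-order; C(t) = C_in + (C₀ − C_in) e^(−t/τ).
C(137) = 3.12 + (0 − 3.12)·e^(−137/55.197) = 3.12 + (-3.1200)·0.083575 = 2.8592 g/L.

2.86 g/L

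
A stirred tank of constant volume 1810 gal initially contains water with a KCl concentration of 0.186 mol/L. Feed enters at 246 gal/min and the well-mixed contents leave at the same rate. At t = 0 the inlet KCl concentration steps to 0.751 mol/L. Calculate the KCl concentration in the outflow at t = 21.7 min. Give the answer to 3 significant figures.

0.721 mol/L

Accumulation = in − out for the solute gives V dC/dt = Q(C_in − C).
So dC/dt = (C_in − C)/τ with τ = V/Q = 1810/246 = 7.3577 min.
C approaches C_in exponentially: C(t) = C_in + (C₀ − C_in) e^(−t/τ).
C(21.7) = 0.751 + (0.186 − 0.751)·e^(−21.7/7.3577) = 0.751 + (-0.56500)·0.052377 = 0.72141 mol/L.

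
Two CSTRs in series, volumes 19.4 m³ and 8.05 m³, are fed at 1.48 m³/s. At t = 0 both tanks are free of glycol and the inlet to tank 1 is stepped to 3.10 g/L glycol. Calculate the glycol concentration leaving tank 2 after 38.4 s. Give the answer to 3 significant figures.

2.82 g/L

Time constants: τᵢ = Vᵢ/Q for each well-mixed tank.
τ₁ = 19.4/1.48 = 13.108 s; τ₂ = 8.05/1.48 = 5.4392 s.
Tank 1: C₁ = C_in(1 − e^(−t/τ₁)). Tank 2 (τ₁ ≠ τ₂): C₂ = C_in[1 − (τ₁ e^(−t/τ₁) − τ₂ e^(−t/τ₂))/(τ₁ − τ₂)].
At t = 38.4: e^(−t/τ₁) = 0.053425, e^(−t/τ₂) = 0.00085888.
C₂ = 3.10·[1 − (13.108·0.053425 − 5.4392·0.00085888)/(7.6689)] = 3.10·0.90929 = 2.8188 g/L.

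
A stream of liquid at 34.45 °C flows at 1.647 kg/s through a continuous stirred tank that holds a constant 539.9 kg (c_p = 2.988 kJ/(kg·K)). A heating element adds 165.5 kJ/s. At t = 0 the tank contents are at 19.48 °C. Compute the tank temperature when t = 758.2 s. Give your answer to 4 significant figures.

M c_p dT/dt = ṁ c_p (T_in − T) + Q̇.
Rearrange: dT/dt = (T_ss − T)/τ with τ = M/ṁ = 327.808 s and T_ss = T_in + Q̇/(ṁ c_p) = 68.0798 °C.
Solution: T(t) = T_ss + (T₀ − T_ss) e^(−t/τ).
T(758.2) = 68.0798 + (-48.5998)·e^(−758.2/327.808) = 68.0798 + (-48.5998)·0.0989700 = 63.2698 °C.

63.27 °C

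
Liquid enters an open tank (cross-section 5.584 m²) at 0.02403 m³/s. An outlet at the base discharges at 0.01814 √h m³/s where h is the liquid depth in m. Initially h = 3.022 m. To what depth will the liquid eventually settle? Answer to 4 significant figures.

1.755 m

Unsteady balance on liquid volume: A dh/dt = Q_in − 0.01814 √h. At steady state dh/dt = 0:
Q_in = 0.01814 √h_ss ⇒ √h_ss = 0.02403/0.01814 = 1.32470.
h_ss = 1.32470² = 1.75482 m. (Since h₀ = 3.022 m > h_ss, the level will fall toward this value.)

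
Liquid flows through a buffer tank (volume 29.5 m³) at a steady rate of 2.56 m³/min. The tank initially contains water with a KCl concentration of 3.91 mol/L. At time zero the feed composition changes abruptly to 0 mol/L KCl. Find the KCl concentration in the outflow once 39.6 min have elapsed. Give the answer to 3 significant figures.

Transient balance on the dissolved component: V dC/dt = Q(C_in − C).
So dC/dt = (C_in − C)/τ with τ = V/Q = 29.5/2.56 = 11.523 min.
C approaches C_in exponentially: C(t) = C_in + (C₀ − C_in) e^(−t/τ).
C(39.6) = 0 + (3.91 − 0)·e^(−39.6/11.523) = 0 + (3.9100)·0.032178 = 0.12582 mol/L.

0.126 mol/L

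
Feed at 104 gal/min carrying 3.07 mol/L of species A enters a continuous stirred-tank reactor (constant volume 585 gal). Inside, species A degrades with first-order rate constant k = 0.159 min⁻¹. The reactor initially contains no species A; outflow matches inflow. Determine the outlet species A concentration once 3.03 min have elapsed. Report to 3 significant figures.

1.04 mol/L

Accumulation = in − out − consumed: V dC/dt = Q C_in − Q C − k V C.
dC/dt = (Q/V) C_in − (Q/V + k) C; effective rate a = Q/V + k = 0.17778 + 0.159 = 0.33678 min⁻¹.
C_ss = Q C_in/(Q + kV) = 1.6206 mol/L; C(t) = C_ss + (C₀ − C_ss) e^(−a t).
C(3.03) = 1.6206 + (-1.6206)·e^(−0.33678·3.03) = 1.6206 + (-1.6206)·0.36044 = 1.0365 mol/L.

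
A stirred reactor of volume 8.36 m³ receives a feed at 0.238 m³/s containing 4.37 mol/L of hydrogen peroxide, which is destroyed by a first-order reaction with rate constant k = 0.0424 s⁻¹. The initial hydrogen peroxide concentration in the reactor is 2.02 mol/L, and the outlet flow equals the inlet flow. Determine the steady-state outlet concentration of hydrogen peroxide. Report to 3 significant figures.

V dC/dt = Q(C_in − C) − k V C.
Steady state (dC/dt = 0): C_ss = Q C_in/(Q + kV) = C_in/(1 + kV/Q).
C_ss = 0.238·4.37/(0.238 + 0.0424·8.36) = 1.0401/0.59246 = 1.7555 mol/L.

1.76 mol/L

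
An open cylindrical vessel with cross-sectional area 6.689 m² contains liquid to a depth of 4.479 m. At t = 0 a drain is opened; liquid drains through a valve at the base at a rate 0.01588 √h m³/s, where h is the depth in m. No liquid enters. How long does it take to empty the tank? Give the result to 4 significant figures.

1783 s

Accumulation of liquid (constant cross-section A): A dh/dt = −0.01588 √h.
∫ h^(−1/2) dh = −(0.01588/A) ∫ dt, giving 2√h = 2√h₀ − (0.01588/A) t.
Tank is empty when √h = 0: t_empty = 2A√h₀/0.01588.
t_empty = 2·6.689·√4.479/0.01588 = 13.3780·2.11636/0.01588 = 1782.92 s.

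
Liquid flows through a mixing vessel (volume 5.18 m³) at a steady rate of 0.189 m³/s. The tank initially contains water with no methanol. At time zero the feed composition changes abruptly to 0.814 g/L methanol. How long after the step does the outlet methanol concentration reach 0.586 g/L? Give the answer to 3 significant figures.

34.9 s

Species balance: V dC/dt = Q(C_in − C) ⇒ τ = V/Q = 27.407 s.
C(t) = C_in + (C₀ − C_in) e^(−t/τ). Set C = 0.586 and solve for t:
e^(−t/τ) = (C − C_in)/(C₀ − C_in) = (0.586 − 0.814)/(0 − 0.814) = 0.28010
t = −τ ln(…) = 27.407 × 1.2726 = 34.879 s.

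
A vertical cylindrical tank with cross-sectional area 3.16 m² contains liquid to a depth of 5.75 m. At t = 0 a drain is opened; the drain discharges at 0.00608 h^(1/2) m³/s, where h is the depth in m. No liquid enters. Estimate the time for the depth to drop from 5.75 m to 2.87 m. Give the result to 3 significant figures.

732 s

With no inflow, A dh/dt = −0.00608 √h.
This is separable: 2 d(√h)/dt = −0.00608/A, so √h = √h₀ − (0.00608/(2A)) t.
t = 2A(√h₀ − √h)/0.00608 = 2·3.16·(√5.75 − √2.87)/0.00608
  = 6.3200 × (2.3979 − 1.6941) / 0.00608 = 731.59 s.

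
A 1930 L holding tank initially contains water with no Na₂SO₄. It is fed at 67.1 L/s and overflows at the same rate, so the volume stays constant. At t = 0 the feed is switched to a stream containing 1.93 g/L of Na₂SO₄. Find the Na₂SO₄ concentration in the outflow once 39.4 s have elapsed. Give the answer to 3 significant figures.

Accumulation = in − out for the solute gives V dC/dt = Q(C_in − C).
Rewrite as dC/dt + C/τ = C_in/τ, τ = V/Q = 28.763 s.
Integrating: C(t) = C_in + (C₀ − C_in) e^(−t/τ).
C(39.4) = 1.93 + (0 − 1.93)·e^(−39.4/28.763) = 1.93 + (-1.9300)·0.25415 = 1.4395 g/L.

1.44 g/L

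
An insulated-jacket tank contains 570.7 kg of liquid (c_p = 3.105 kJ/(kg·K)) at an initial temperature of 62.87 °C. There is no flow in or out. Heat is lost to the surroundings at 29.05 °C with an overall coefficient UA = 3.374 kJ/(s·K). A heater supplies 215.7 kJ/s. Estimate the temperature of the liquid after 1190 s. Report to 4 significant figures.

M c_p dT/dt = −UA(T − T_amb) + Q̇.
dT/dt = (T_ss − T)/τ with T_ss = T_amb + Q̇/UA = 29.05 + 215.7/3.374 = 92.9801 °C, τ = M c_p/UA = 570.7·3.105/3.374 = 525.200 s.
Solution: T(t) = T_ss + (T₀ − T_ss) e^(−t/τ).
T(1190) = 92.9801 + (-30.1101)·0.103746 = 89.8562 °C.

89.86 °C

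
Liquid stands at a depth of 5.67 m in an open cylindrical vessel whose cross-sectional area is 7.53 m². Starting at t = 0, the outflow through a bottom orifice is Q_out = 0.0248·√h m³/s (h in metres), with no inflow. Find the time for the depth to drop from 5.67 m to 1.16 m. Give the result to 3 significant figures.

792 s

Unsteady balance on liquid volume: A dh/dt = −0.0248 √h.
This is separable: 2 d(√h)/dt = −0.0248/A, so √h = √h₀ − (0.0248/(2A)) t.
t = 2A(√h₀ − √h)/0.0248 = 2·7.53·(√5.67 − √1.16)/0.0248
  = 15.060 × (2.3812 − 1.0770) / 0.0248 = 791.95 s.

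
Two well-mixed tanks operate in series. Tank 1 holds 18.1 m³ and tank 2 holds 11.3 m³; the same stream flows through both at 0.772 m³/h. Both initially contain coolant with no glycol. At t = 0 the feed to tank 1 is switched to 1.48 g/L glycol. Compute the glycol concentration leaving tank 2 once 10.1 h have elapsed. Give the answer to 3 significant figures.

0.153 g/L

Time constants: τᵢ = Vᵢ/Q for each well-mixed tank.
τ₁ = 18.1/0.772 = 23.446 h; τ₂ = 11.3/0.772 = 14.637 h.
Tank 1: C₁ = C_in(1 − e^(−t/τ₁)). Tank 2 (τ₁ ≠ τ₂): C₂ = C_in[1 − (τ₁ e^(−t/τ₁) − τ₂ e^(−t/τ₂))/(τ₁ − τ₂)].
At t = 10.1: e^(−t/τ₁) = 0.65000, e^(−t/τ₂) = 0.50157.
C₂ = 1.48·[1 − (23.446·0.65000 − 14.637·0.50157)/(8.8083)] = 1.48·0.10334 = 0.15295 g/L.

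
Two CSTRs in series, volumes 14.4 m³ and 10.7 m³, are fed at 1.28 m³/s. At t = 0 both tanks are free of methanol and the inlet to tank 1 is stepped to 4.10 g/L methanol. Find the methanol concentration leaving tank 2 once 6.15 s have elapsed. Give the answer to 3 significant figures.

Species balance on tank i: dCᵢ/dt = (Cᵢ₋₁ − Cᵢ)/τᵢ with τᵢ = Vᵢ/Q.
τ₁ = 14.4/1.28 = 11.250 s; τ₂ = 10.7/1.28 = 8.3594 s.
Solving the cascade with C₁(0)=C₂(0)=0 gives C₂(t) = C_in[1 − (τ₁ e^(−t/τ₁) − τ₂ e^(−t/τ₂))/(τ₁ − τ₂)].
At t = 6.15: e^(−t/τ₁) = 0.57888, e^(−t/τ₂) = 0.47917.
C₂ = 4.10·[1 − (11.250·0.57888 − 8.3594·0.47917)/(2.8906)] = 4.10·0.13278 = 0.54441 g/L.

0.544 g/L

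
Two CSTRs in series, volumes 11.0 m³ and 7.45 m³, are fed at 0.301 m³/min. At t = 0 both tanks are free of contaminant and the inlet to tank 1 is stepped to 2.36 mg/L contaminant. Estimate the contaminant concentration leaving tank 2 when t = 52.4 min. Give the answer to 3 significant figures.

Each tank obeys Vᵢ dCᵢ/dt = Q(Cᵢ₋₁ − Cᵢ), so τᵢ = Vᵢ/Q.
τ₁ = 11.0/0.301 = 36.545 min; τ₂ = 7.45/0.301 = 24.751 min.
Solving the cascade with C₁(0)=C₂(0)=0 gives C₂(t) = C_in[1 − (τ₁ e^(−t/τ₁) − τ₂ e^(−t/τ₂))/(τ₁ − τ₂)].
At t = 52.4: e^(−t/τ₁) = 0.23839, e^(−t/τ₂) = 0.12038.
C₂ = 2.36·[1 − (36.545·0.23839 − 24.751·0.12038)/(11.794)] = 2.36·0.51396 = 1.2129 mg/L.

1.21 mg/L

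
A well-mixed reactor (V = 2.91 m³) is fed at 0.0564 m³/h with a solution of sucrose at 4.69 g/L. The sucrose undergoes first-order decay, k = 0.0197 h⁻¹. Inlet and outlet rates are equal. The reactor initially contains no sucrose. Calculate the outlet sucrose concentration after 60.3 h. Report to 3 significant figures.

V dC/dt = Q(C_in − C) − k V C.
dC/dt = (Q/V) C_in − (Q/V + k) C; effective rate a = Q/V + k = 0.019381 + 0.0197 = 0.039081 h⁻¹.
C_ss = Q C_in/(Q + kV) = 2.3259 g/L; C(t) = C_ss + (C₀ − C_ss) e^(−a t).
C(60.3) = 2.3259 + (-2.3259)·e^(−0.039081·60.3) = 2.3259 + (-2.3259)·0.094741 = 2.1055 g/L.

2.11 g/L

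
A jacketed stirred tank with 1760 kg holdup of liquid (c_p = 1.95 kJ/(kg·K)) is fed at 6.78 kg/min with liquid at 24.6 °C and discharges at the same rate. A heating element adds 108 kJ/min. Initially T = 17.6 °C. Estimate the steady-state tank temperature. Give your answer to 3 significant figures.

32.8 °C

First-law balance (no shaft work): M c_p dT/dt = ṁ c_p (T_in − T) + 108.
At steady state dT/dt = 0 ⇒ T_ss = T_in + Q̇/(ṁ c_p) = 24.6 + 108/(6.78·1.95) = 32.769 °C.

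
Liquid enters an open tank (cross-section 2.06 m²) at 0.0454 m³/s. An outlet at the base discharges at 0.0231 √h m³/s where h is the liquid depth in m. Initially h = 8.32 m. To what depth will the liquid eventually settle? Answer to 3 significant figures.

3.86 m

Volume balance on the tank: A dh/dt = Q_in − 0.0231 √h. At steady state dh/dt = 0:
Q_in = 0.0231 √h_ss ⇒ √h_ss = 0.0454/0.0231 = 1.9654.
h_ss = 1.9654² = 3.8627 m. (Since h₀ = 8.32 m > h_ss, the level will fall toward this value.)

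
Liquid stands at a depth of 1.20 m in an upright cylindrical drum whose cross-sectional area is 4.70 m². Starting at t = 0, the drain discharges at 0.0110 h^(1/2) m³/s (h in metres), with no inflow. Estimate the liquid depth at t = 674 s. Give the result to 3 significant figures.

A dh/dt = −Q_out = −0.0110 √h.
This is separable: 2 d(√h)/dt = −0.0110/A, so √h = √h₀ − (0.0110/(2A)) t.
√h = √1.20 − 0.0110·674/(2·4.70) = 1.0954 − 0.78872 = 0.30672.
h = 0.30672² = 0.094078 m.

0.0941 m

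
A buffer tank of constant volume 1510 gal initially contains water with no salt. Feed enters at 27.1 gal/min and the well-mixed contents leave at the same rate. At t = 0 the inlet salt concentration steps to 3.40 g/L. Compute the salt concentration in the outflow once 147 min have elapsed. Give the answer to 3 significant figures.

3.16 g/L

Accumulation = in − out for the solute gives V dC/dt = Q(C_in − C).
Time constant τ = V/Q = 1510/27.1 = 55.720 min.
C approaches C_in exponentially: C(t) = C_in + (C₀ − C_in) e^(−t/τ).
C(147) = 3.40 + (0 − 3.40)·e^(−147/55.720) = 3.40 + (-3.4000)·0.071489 = 3.1569 g/L.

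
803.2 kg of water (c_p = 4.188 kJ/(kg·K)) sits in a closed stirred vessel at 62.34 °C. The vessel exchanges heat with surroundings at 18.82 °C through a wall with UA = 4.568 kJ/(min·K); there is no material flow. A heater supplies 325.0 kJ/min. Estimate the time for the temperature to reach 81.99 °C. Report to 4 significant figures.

914.8 min

First-law balance (no shaft work): M c_p dT/dt = −UA(T − T_amb) + Q̇.
τ = M c_p/UA = 736.384 min; T_ss = T_amb + Q̇/UA = 18.82 + 325.0/4.568 = 89.9671 °C.
T(t) = T_ss + (T₀ − T_ss)e^(−t/τ); set T = 81.99:
t = −τ ln[(T − T_ss)/(T₀ − T_ss)] = −736.384 · ln(0.288742) = 914.752 min.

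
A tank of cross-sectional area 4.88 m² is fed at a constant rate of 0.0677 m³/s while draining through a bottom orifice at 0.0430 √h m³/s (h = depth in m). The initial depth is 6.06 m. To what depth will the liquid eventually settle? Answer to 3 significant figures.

2.48 m

Level balance: A dh/dt = 0.0677 − 0.0430 √h. Setting dh/dt = 0:
Q_in = 0.0430 √h_ss ⇒ √h_ss = 0.0677/0.0430 = 1.5744.
h_ss = 1.5744² = 2.4788 m. (Since h₀ = 6.06 m > h_ss, the level will fall toward this value.)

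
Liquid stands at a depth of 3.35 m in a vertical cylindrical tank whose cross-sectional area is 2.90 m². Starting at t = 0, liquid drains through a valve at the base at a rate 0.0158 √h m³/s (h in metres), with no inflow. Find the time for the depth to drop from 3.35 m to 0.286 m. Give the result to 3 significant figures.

476 s

A dh/dt = −Q_out = −0.0158 √h.
∫ h^(−1/2) dh = −(0.0158/A) ∫ dt, giving 2√h = 2√h₀ − (0.0158/A) t.
t = 2A(√h₀ − √h)/0.0158 = 2·2.90·(√3.35 − √0.286)/0.0158
  = 5.8000 × (1.8303 − 0.53479) / 0.0158 = 475.57 s.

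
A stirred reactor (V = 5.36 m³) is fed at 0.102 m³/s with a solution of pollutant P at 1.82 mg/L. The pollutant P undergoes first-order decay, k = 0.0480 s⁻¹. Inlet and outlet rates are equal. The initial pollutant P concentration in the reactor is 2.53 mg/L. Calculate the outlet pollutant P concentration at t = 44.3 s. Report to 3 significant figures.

0.620 mg/L

Accumulation = in − out − consumed: V dC/dt = Q C_in − Q C − k V C.
This is linear with rate a = Q/V + k = 0.067030 s⁻¹.
C_ss = Q C_in/(Q + kV) = 0.51670 mg/L; C(t) = C_ss + (C₀ − C_ss) e^(−a t).
C(44.3) = 0.51670 + (2.0133)·e^(−0.067030·44.3) = 0.51670 + (2.0133)·0.051333 = 0.62005 mg/L.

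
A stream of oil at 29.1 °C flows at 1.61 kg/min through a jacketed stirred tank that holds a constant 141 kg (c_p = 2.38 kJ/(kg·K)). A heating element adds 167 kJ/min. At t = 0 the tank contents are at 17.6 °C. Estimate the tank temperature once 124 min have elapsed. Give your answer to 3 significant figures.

M c_p dT/dt = ṁ c_p (T_in − T) + Q̇.
Rearrange: dT/dt = (T_ss − T)/τ with τ = M/ṁ = 87.578 min and T_ss = T_in + Q̇/(ṁ c_p) = 72.683 °C.
T approaches T_ss exponentially: T(t) = T_ss + (T₀ − T_ss) e^(−t/τ).
T(124) = 72.683 + (-55.083)·e^(−124/87.578) = 72.683 + (-55.083)·0.24271 = 59.314 °C.

59.3 °C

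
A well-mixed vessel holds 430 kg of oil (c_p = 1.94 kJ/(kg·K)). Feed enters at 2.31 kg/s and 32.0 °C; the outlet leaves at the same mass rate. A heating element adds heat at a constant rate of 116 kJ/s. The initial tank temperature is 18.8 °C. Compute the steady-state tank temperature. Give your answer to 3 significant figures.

57.9 °C

Heat balance on the well-mixed liquid: M c_p dT/dt = ṁ c_p (T_in − T) + 116.
At steady state dT/dt = 0 ⇒ T_ss = T_in + Q̇/(ṁ c_p) = 32.0 + 116/(2.31·1.94) = 57.885 °C.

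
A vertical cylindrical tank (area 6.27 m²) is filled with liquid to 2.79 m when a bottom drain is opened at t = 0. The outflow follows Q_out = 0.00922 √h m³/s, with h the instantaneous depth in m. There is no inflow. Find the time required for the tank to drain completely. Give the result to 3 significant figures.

With no inflow, A dh/dt = −0.00922 √h.
Separate and integrate: 2(√h − √h₀) = −(0.00922/A) t.
Set h = 0: 2√h₀ = (0.00922/A) t_empty ⇒ t_empty = 2A√h₀/0.00922.
t_empty = 2·6.27·√2.79/0.00922 = 12.540·1.6703/0.00922 = 2271.8 s.

2270 s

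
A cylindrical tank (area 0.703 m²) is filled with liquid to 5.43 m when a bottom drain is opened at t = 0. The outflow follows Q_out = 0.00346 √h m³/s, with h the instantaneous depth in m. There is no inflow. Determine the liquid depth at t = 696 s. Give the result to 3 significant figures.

0.381 m

With no inflow, A dh/dt = −0.00346 √h.
∫ h^(−1/2) dh = −(0.00346/A) ∫ dt, giving 2√h = 2√h₀ − (0.00346/A) t.
√h = √5.43 − 0.00346·696/(2·0.703) = 2.3302 − 1.7128 = 0.61746.
h = 0.61746² = 0.38126 m.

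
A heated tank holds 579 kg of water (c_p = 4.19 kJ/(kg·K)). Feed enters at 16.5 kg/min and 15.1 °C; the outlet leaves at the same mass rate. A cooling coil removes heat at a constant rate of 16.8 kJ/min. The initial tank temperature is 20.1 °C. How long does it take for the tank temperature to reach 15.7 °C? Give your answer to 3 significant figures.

M c_p dT/dt = ṁ c_p (T_in − T) − Q̇.
τ = M/ṁ = 35.091 min; T_ss = T_in − Q̇/(ṁ c_p) = 14.857 °C.
T(t) = T_ss + (T₀ − T_ss) e^(−t/τ). Set T = 15.7:
e^(−t/τ) = (15.7 − 14.857)/(20.1 − 14.857) = 0.16079
t = −35.091 · ln(0.16079) = 64.135 min.

64.1 min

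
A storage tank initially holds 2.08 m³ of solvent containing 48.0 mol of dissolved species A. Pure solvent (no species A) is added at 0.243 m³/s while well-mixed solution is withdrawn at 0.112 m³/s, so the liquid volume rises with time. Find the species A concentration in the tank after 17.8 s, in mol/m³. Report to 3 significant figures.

Total volume: dV/dt = Q_in − Q_out = 0.13100 m³/s, so V(t) = 2.08 + 0.13100 t and V(17.8) = 4.4118 m³.
No species A enters, so dm/dt = −Q_out · (m/V).
dm/m = −Q_out dt/(V₀ + 0.13100 t); integrating gives ln(m/m₀) = −(Q_out/(Q_in−Q_out)) ln(V/V₀).
m = m₀ (V₀/V)^(Q_out/(Q_in−Q_out)) = 48.0 × (2.08/4.4118)^(0.85496) = 25.238 mol.
C = m/V = 25.238/4.4118 = 5.7205 mol/m³.

5.72 mol/m³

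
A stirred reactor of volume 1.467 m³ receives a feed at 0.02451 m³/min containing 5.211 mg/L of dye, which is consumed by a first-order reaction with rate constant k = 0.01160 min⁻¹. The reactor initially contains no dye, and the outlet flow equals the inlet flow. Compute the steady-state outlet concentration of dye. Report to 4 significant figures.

Species balance: V dC/dt = Q C_in − Q C − k V C.
Steady state (dC/dt = 0): C_ss = Q C_in/(Q + kV) = C_in/(1 + kV/Q).
C_ss = 0.02451·5.211/(0.02451 + 0.01160·1.467) = 0.127722/0.0415272 = 3.07561 mg/L.

3.076 mg/L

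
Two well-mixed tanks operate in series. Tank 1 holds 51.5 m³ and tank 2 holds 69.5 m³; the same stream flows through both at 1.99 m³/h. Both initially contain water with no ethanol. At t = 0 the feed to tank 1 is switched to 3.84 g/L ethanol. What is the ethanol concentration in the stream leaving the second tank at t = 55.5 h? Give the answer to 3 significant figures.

Each tank obeys Vᵢ dCᵢ/dt = Q(Cᵢ₋₁ − Cᵢ), so τᵢ = Vᵢ/Q.
τ₁ = 51.5/1.99 = 25.879 h; τ₂ = 69.5/1.99 = 34.925 h.
Solving the cascade with C₁(0)=C₂(0)=0 gives C₂(t) = C_in[1 − (τ₁ e^(−t/τ₁) − τ₂ e^(−t/τ₂))/(τ₁ − τ₂)].
At t = 55.5: e^(−t/τ₁) = 0.11712, e^(−t/τ₂) = 0.20410.
C₂ = 3.84·[1 − (25.879·0.11712 − 34.925·0.20410)/(-9.0452)] = 3.84·0.54703 = 2.1006 g/L.

2.10 g/L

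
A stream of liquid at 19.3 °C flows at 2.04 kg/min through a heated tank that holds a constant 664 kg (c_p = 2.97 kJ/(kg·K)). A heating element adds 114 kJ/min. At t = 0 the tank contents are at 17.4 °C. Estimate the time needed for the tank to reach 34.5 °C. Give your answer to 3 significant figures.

M c_p dT/dt = ṁ c_p (T_in − T) + Q̇.
τ = M/ṁ = 325.49 min; T_ss = T_in + Q̇/(ṁ c_p) = 38.116 °C.
T(t) = T_ss + (T₀ − T_ss) e^(−t/τ). Set T = 34.5:
e^(−t/τ) = (34.5 − 38.116)/(17.4 − 38.116) = 0.17454
t = −325.49 · ln(0.17454) = 568.18 min.

568 min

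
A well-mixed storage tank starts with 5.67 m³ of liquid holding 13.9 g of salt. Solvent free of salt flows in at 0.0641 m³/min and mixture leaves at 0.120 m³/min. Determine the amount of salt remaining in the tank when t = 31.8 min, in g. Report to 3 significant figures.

Let m(t) be the amount of salt. Volume: V(t) = V₀ + (Q_in − Q_out) t = 5.67 − 0.055900 t; V(31.8) = 3.8924 m³.
Species balance (pure solvent in): dm/dt = −Q_out · m/V(t).
dm/m = −Q_out dt/(V₀ − 0.055900 t); integrating gives ln(m/m₀) = −(Q_out/(Q_in−Q_out)) ln(V/V₀).
m = m₀ (V₀/V)^(Q_out/(Q_in−Q_out)) = 13.9 × (5.67/3.8924)^(-2.1467) = 6.1989 g.

6.20 g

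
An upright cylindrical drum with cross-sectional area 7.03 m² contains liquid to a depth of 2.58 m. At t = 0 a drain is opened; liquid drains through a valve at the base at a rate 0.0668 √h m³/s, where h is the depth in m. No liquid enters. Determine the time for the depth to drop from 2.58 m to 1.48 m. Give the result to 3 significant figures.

Unsteady balance on liquid volume: A dh/dt = −0.0668 √h.
Separate and integrate: 2(√h − √h₀) = −(0.0668/A) t.
t = 2A(√h₀ − √h)/0.0668 = 2·7.03·(√2.58 − √1.48)/0.0668
  = 14.060 × (1.6062 − 1.2166) / 0.0668 = 82.021 s.

82.0 s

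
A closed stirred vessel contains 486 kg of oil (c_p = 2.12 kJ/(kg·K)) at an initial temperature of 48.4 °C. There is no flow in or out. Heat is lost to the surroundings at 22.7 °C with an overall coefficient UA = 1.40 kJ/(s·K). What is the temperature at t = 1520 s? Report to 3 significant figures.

26.0 °C

Lumped-capacitance energy balance: M c_p dT/dt = UA(T_amb − T).
dT/dt = (T_ss − T)/τ with T_ss = T_amb = 22.700 °C, τ = M c_p/UA = 486·2.12/1.40 = 735.94 s.
Integrating: T(t) = T_ss + (T₀ − T_ss) e^(−t/τ).
T(1520) = 22.700 + (25.700)·0.12677 = 25.958 °C.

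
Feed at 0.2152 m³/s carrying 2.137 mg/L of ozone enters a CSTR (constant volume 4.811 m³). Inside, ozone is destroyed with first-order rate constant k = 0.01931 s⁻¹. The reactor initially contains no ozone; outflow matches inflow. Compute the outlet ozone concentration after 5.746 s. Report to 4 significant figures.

V dC/dt = Q(C_in − C) − k V C.
dC/dt = (Q/V) C_in − (Q/V + k) C; effective rate a = Q/V + k = 0.0447308 + 0.01931 = 0.0640408 s⁻¹.
C_ss = Q C_in/(Q + kV) = 1.49264 mg/L; C(t) = C_ss + (C₀ − C_ss) e^(−a t).
C(5.746) = 1.49264 + (-1.49264)·e^(−0.0640408·5.746) = 1.49264 + (-1.49264)·0.692132 = 0.459535 mg/L.

0.4595 mg/L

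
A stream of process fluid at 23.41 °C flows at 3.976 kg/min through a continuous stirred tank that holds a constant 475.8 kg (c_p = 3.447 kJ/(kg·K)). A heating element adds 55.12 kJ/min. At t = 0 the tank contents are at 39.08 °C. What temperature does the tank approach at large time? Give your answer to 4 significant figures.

27.43 °C

First-law balance (no shaft work): M c_p dT/dt = ṁ c_p (T_in − T) + 55.12.
At steady state dT/dt = 0 ⇒ T_ss = T_in + Q̇/(ṁ c_p) = 23.41 + 55.12/(3.976·3.447) = 27.4318 °C.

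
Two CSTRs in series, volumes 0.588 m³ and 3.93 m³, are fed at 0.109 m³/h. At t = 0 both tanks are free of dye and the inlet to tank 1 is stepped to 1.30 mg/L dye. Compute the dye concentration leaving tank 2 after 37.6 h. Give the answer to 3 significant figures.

0.761 mg/L

Species balance on tank i: dCᵢ/dt = (Cᵢ₋₁ − Cᵢ)/τᵢ with τᵢ = Vᵢ/Q.
τ₁ = 0.588/0.109 = 5.3945 h; τ₂ = 3.93/0.109 = 36.055 h.
Solving the cascade with C₁(0)=C₂(0)=0 gives C₂(t) = C_in[1 − (τ₁ e^(−t/τ₁) − τ₂ e^(−t/τ₂))/(τ₁ − τ₂)].
At t = 37.6: e^(−t/τ₁) = 0.00093959, e^(−t/τ₂) = 0.35245.
C₂ = 1.30·[1 − (5.3945·0.00093959 − 36.055·0.35245)/(-30.661)] = 1.30·0.58571 = 0.76142 mg/L.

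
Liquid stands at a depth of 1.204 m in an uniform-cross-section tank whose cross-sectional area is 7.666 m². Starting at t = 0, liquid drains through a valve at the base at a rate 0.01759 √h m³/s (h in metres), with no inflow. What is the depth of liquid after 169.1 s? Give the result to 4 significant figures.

0.8159 m

A dh/dt = −Q_out = −0.01759 √h.
Separate and integrate: 2(√h − √h₀) = −(0.01759/A) t.
√h = √1.204 − 0.01759·169.1/(2·7.666) = 1.09727 − 0.194004 = 0.903265.
h = 0.903265² = 0.815888 m.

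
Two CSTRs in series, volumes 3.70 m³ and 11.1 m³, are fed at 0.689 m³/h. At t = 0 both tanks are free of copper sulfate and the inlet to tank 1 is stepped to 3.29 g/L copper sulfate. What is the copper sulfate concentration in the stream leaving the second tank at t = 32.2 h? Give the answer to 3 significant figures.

2.63 g/L

Time constants: τᵢ = Vᵢ/Q for each well-mixed tank.
τ₁ = 3.70/0.689 = 5.3701 h; τ₂ = 11.1/0.689 = 16.110 h.
Solving the cascade with C₁(0)=C₂(0)=0 gives C₂(t) = C_in[1 − (τ₁ e^(−t/τ₁) − τ₂ e^(−t/τ₂))/(τ₁ − τ₂)].
At t = 32.2: e^(−t/τ₁) = 0.0024883, e^(−t/τ₂) = 0.13551.
C₂ = 3.29·[1 − (5.3701·0.0024883 − 16.110·0.13551)/(-10.740)] = 3.29·0.79798 = 2.6254 g/L.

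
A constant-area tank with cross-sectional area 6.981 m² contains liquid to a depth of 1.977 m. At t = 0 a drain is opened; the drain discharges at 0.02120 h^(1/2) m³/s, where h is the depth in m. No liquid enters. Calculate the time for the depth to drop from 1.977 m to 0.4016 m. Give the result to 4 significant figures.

With no inflow, A dh/dt = −0.02120 √h.
Separate and integrate: 2(√h − √h₀) = −(0.02120/A) t.
t = 2A(√h₀ − √h)/0.02120 = 2·6.981·(√1.977 − √0.4016)/0.02120
  = 13.9620 × (1.40606 − 0.633719) / 0.02120 = 508.651 s.

508.7 s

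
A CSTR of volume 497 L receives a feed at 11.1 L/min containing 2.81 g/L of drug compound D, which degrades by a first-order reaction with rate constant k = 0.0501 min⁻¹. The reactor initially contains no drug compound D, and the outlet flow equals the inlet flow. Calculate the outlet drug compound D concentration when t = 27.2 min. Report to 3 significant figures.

Accumulation = in − out − consumed: V dC/dt = Q C_in − Q C − k V C.
dC/dt = (Q/V) C_in − (Q/V + k) C; effective rate a = Q/V + k = 0.022334 + 0.0501 = 0.072434 min⁻¹.
C_ss = Q C_in/(Q + kV) = 0.86642 g/L; C(t) = C_ss + (C₀ − C_ss) e^(−a t).
C(27.2) = 0.86642 + (-0.86642)·e^(−0.072434·27.2) = 0.86642 + (-0.86642)·0.13943 = 0.74562 g/L.

0.746 g/L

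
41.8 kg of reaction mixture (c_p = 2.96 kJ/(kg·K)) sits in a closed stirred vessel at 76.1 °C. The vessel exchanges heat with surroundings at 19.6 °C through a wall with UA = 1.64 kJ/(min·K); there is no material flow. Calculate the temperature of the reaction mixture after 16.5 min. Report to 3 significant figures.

65.0 °C

M c_p dT/dt = −UA(T − T_amb).
dT/dt = (T_ss − T)/τ with T_ss = T_amb = 19.600 °C, τ = M c_p/UA = 41.8·2.96/1.64 = 75.444 min.
T approaches T_ss exponentially: T(t) = T_ss + (T₀ − T_ss) e^(−t/τ).
T(16.5) = 19.600 + (56.500)·0.80356 = 65.001 °C.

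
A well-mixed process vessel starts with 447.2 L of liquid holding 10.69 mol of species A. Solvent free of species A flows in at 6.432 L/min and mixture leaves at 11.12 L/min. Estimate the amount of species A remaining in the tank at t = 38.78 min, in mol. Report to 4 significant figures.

Total volume: dV/dt = Q_in − Q_out = -4.68800 L/min, so V(t) = 447.2 − 4.68800 t and V(38.78) = 265.399 L.
Species balance (pure solvent in): dm/dt = −Q_out · m/V(t).
Separate: dm/m = −Q_out dt/V(t) ⇒ ln(m/m₀) = −(Q_out/(Q_in−Q_out)) ln(V/V₀).
m = m₀ (V₀/V)^(Q_out/(Q_in−Q_out)) = 10.69 × (447.2/265.399)^(-2.37201) = 3.10081 mol.

3.101 mol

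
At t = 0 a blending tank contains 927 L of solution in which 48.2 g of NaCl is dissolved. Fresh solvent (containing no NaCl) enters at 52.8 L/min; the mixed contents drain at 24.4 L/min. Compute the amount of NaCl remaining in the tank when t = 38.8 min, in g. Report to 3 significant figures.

24.6 g

Let m(t) be the amount of NaCl. Volume: V(t) = V₀ + (Q_in − Q_out) t = 927 + 28.400 t; V(38.8) = 2028.9 L.
Species balance (pure solvent in): dm/dt = −Q_out · m/V(t).
dm/m = −Q_out dt/(V₀ + 28.400 t); integrating gives ln(m/m₀) = −(Q_out/(Q_in−Q_out)) ln(V/V₀).
m = m₀ (V₀/V)^(Q_out/(Q_in−Q_out)) = 48.2 × (927/2028.9)^(0.85915) = 24.591 g.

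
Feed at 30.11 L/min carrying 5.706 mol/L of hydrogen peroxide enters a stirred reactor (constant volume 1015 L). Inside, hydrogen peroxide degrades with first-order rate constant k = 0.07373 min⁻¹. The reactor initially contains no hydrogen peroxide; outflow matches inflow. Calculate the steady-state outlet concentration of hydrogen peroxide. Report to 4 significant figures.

1.637 mol/L

Accumulation = in − out − consumed: V dC/dt = Q C_in − Q C − k V C.
Steady state (dC/dt = 0): C_ss = Q C_in/(Q + kV) = C_in/(1 + kV/Q).
C_ss = 30.11·5.706/(30.11 + 0.07373·1015) = 171.808/104.946 = 1.63711 mol/L.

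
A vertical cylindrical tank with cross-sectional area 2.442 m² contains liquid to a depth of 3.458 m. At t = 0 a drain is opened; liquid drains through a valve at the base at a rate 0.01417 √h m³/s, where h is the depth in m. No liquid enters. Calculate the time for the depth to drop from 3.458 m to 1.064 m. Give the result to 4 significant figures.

With no inflow, A dh/dt = −0.01417 √h.
∫ h^(−1/2) dh = −(0.01417/A) ∫ dt, giving 2√h = 2√h₀ − (0.01417/A) t.
t = 2A(√h₀ − √h)/0.01417 = 2·2.442·(√3.458 − √1.064)/0.01417
  = 4.88400 × (1.85957 − 1.03150) / 0.01417 = 285.411 s.

285.4 s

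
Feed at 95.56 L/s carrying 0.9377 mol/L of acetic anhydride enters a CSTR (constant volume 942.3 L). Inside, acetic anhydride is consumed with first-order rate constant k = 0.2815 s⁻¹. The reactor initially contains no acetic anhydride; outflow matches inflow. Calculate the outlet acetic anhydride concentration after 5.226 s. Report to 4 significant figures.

0.2148 mol/L

V dC/dt = Q(C_in − C) − k V C.
This is linear with rate a = Q/V + k = 0.382911 s⁻¹.
C_ss = Q C_in/(Q + kV) = 0.248343 mol/L; C(t) = C_ss + (C₀ − C_ss) e^(−a t).
C(5.226) = 0.248343 + (-0.248343)·e^(−0.382911·5.226) = 0.248343 + (-0.248343)·0.135187 = 0.214771 mol/L.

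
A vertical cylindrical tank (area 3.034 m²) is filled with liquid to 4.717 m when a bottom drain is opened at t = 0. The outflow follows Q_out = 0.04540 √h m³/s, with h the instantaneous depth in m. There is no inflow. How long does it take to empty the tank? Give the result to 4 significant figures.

A dh/dt = −Q_out = −0.04540 √h.
This is separable: 2 d(√h)/dt = −0.04540/A, so √h = √h₀ − (0.04540/(2A)) t.
Set h = 0: 2√h₀ = (0.04540/A) t_empty ⇒ t_empty = 2A√h₀/0.04540.
t_empty = 2·3.034·√4.717/0.04540 = 6.06800·2.17187/0.04540 = 290.284 s.

290.3 s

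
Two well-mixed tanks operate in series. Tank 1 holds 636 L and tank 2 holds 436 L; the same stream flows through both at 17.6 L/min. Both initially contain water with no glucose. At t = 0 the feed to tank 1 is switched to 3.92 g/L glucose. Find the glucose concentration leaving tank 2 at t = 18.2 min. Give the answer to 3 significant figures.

Time constants: τᵢ = Vᵢ/Q for each well-mixed tank.
τ₁ = 636/17.6 = 36.136 min; τ₂ = 436/17.6 = 24.773 min.
Tank 1: C₁ = C_in(1 − e^(−t/τ₁)). Tank 2 (τ₁ ≠ τ₂): C₂ = C_in[1 − (τ₁ e^(−t/τ₁) − τ₂ e^(−t/τ₂))/(τ₁ − τ₂)].
At t = 18.2: e^(−t/τ₁) = 0.60432, e^(−t/τ₂) = 0.47966.
C₂ = 3.92·[1 − (36.136·0.60432 − 24.773·0.47966)/(11.364)] = 3.92·0.12391 = 0.48574 g/L.

0.486 g/L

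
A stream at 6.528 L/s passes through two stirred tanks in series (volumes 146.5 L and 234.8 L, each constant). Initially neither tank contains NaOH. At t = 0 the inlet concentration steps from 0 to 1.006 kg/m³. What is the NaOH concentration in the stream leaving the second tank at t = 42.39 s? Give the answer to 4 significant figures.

Species balance on tank i: dCᵢ/dt = (Cᵢ₋₁ − Cᵢ)/τᵢ with τᵢ = Vᵢ/Q.
τ₁ = 146.5/6.528 = 22.4418 s; τ₂ = 234.8/6.528 = 35.9681 s.
Tank 1: C₁ = C_in(1 − e^(−t/τ₁)). Tank 2 (τ₁ ≠ τ₂): C₂ = C_in[1 − (τ₁ e^(−t/τ₁) − τ₂ e^(−t/τ₂))/(τ₁ − τ₂)].
At t = 42.39: e^(−t/τ₁) = 0.151240, e^(−t/τ₂) = 0.307727.
C₂ = 1.006·[1 − (22.4418·0.151240 − 35.9681·0.307727)/(-13.5263)] = 1.006·0.432644 = 0.435239 kg/m³.

0.4352 kg/m³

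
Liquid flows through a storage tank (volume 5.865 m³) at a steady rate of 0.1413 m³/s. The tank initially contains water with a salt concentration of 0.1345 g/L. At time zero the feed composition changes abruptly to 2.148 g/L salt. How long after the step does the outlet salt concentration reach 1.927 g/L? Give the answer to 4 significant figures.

Species balance: V dC/dt = Q(C_in − C) ⇒ τ = V/Q = 41.5074 s.
C(t) = C_in + (C₀ − C_in) e^(−t/τ). Set C = 1.927 and solve for t:
e^(−t/τ) = (C − C_in)/(C₀ − C_in) = (1.927 − 2.148)/(0.1345 − 2.148) = 0.109759
t = −τ ln(…) = 41.5074 × 2.20947 = 91.7093 s.

91.71 s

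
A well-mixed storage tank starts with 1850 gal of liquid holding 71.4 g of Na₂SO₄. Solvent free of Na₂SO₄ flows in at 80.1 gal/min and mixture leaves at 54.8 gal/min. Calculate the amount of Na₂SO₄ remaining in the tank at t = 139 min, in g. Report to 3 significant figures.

7.11 g

Total volume: dV/dt = Q_in − Q_out = 25.300 gal/min, so V(t) = 1850 + 25.300 t and V(139) = 5366.7 gal.
No Na₂SO₄ enters, so dm/dt = −Q_out · (m/V).
Separate: dm/m = −Q_out dt/V(t) ⇒ ln(m/m₀) = −(Q_out/(Q_in−Q_out)) ln(V/V₀).
m = m₀ (V₀/V)^(Q_out/(Q_in−Q_out)) = 71.4 × (1850/5366.7)^(2.1660) = 7.1096 g.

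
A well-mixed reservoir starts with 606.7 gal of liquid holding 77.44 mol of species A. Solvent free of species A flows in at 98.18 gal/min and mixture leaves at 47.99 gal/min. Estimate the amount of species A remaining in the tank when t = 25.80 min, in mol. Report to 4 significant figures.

25.98 mol

Total volume: dV/dt = Q_in − Q_out = 50.1900 gal/min, so V(t) = 606.7 + 50.1900 t and V(25.80) = 1901.60 gal.
No species A enters, so dm/dt = −Q_out · (m/V).
Separate: dm/m = −Q_out dt/V(t) ⇒ ln(m/m₀) = −(Q_out/(Q_in−Q_out)) ln(V/V₀).
m = m₀ (V₀/V)^(Q_out/(Q_in−Q_out)) = 77.44 × (606.7/1901.60)^(0.956167) = 25.9757 mol.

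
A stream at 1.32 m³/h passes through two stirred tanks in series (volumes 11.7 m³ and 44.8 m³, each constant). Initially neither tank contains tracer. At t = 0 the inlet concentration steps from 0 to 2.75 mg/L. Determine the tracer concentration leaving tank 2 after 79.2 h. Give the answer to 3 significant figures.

Species balance on tank i: dCᵢ/dt = (Cᵢ₋₁ − Cᵢ)/τᵢ with τᵢ = Vᵢ/Q.
τ₁ = 11.7/1.32 = 8.8636 h; τ₂ = 44.8/1.32 = 33.939 h.
Solving the cascade with C₁(0)=C₂(0)=0 gives C₂(t) = C_in[1 − (τ₁ e^(−t/τ₁) − τ₂ e^(−t/τ₂))/(τ₁ − τ₂)].
At t = 79.2: e^(−t/τ₁) = 0.00013165, e^(−t/τ₂) = 0.096949.
C₂ = 2.75·[1 − (8.8636·0.00013165 − 33.939·0.096949)/(-25.076)] = 2.75·0.86883 = 2.3893 mg/L.

2.39 mg/L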